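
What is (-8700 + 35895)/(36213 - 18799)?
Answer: 27195/17414 ≈ 1.5617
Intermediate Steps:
(-8700 + 35895)/(36213 - 18799) = 27195/17414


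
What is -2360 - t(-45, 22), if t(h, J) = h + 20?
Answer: -2335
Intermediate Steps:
t(h, J) = 20 + h
-2360 - t(-45, 22) = -2360 - (20 - 45) = -2360 - 1*(-25) = -2360 + 25 = -2335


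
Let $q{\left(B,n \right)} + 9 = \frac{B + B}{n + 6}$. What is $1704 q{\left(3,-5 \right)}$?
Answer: $-5112$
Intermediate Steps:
$q{\left(B,n \right)} = -9 + \frac{2 B}{6 + n}$ ($q{\left(B,n \right)} = -9 + \frac{B + B}{n + 6} = -9 + \frac{2 B}{6 + n}$)
$1704 q{\left(3,-5 \right)} = 1704 \frac{-54 - -45 + 2 \cdot 3}{6 - 5} = 1704 \frac{-54 + 45 + 6}{1} = 1704 \cdot 1 \left(-3\right) = 1704 \left(-3\right) = -5112$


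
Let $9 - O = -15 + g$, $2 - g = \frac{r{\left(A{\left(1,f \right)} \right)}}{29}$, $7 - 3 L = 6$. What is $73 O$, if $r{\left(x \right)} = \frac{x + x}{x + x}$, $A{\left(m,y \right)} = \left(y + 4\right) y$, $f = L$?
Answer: $\frac{46647}{29} \approx 1608.5$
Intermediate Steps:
$L = \frac{1}{3}$ ($L = \frac{7}{3} - 2 = \frac{1}{3} \approx 0.33333$)
$f = \frac{1}{3} \approx 0.33333$
$A{\left(m,y \right)} = y \left(4 + y\right)$ ($A{\left(m,y \right)} = \left(4 + y\right) y = y \left(4 + y\right)$)
$r{\left(x \right)} = 1$ ($r{\left(x \right)} = \frac{2 x}{2 x} = 2 x \frac{1}{2 x} = 1$)
$g = \frac{57}{29}$ ($g = 2 - 1 \cdot \frac{1}{29} = 2 - \frac{1}{29} = \frac{57}{29} \approx 1.9655$)
$O = \frac{639}{29}$ ($O = 9 - \left(-15 + \frac{57}{29}\right) = 9 - - \frac{378}{29} = 9 + \frac{378}{29} = \frac{639}{29} \approx 22.034$)
$73 O = 73 \cdot \frac{639}{29} = \frac{46647}{29}$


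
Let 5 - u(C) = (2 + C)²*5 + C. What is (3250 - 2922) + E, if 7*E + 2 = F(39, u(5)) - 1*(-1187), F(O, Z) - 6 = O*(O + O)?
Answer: 6529/7 ≈ 932.71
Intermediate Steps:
u(C) = 5 - C - 5*(2 + C)² (u(C) = 5 - ((2 + C)²*5 + C) = 5 - (5*(2 + C)² + C) = 5 - (C + 5*(2 + C)²) = 5 + (-C - 5*(2 + C)²) = 5 - C - 5*(2 + C)²)
F(O, Z) = 6 + 2*O² (F(O, Z) = 6 + O*(O + O) = 6 + O*(2*O) = 6 + 2*O²)
E = 4233/7 (E = -2/7 + ((6 + 2*39²) - 1*(-1187))/7 = -2/7 + ((6 + 2*1521) + 1187)/7 = -2/7 + ((6 + 3042) + 1187)/7 = -2/7 + (3048 + 1187)/7 = -2/7 + (⅐)*4235 = -2/7 + 605 = 4233/7 ≈ 604.71)
(3250 - 2922) + E = (3250 - 2922) + 4233/7 = 328 + 4233/7 = 6529/7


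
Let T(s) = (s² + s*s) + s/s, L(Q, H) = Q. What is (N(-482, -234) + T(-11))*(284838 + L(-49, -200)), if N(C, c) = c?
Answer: 2563101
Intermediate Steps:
T(s) = 1 + 2*s² (T(s) = (s² + s²) + 1 = 2*s² + 1 = 1 + 2*s²)
(N(-482, -234) + T(-11))*(284838 + L(-49, -200)) = (-234 + (1 + 2*(-11)²))*(284838 - 49) = (-234 + (1 + 2*121))*284789 = (-234 + (1 + 242))*284789 = (-234 + 243)*284789 = 9*284789 = 2563101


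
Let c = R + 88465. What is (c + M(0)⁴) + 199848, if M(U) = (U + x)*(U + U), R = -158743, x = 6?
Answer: 129570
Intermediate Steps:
c = -70278 (c = -158743 + 88465 = -70278)
M(U) = 2*U*(6 + U) (M(U) = (U + 6)*(U + U) = (6 + U)*(2*U) = 2*U*(6 + U))
(c + M(0)⁴) + 199848 = (-70278 + (2*0*(6 + 0))⁴) + 199848 = (-70278 + (2*0*6)⁴) + 199848 = (-70278 + 0⁴) + 199848 = (-70278 + 0) + 199848 = -70278 + 199848 = 129570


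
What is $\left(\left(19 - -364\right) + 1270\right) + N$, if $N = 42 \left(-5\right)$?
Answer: $1443$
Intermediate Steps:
$N = -210$
$\left(\left(19 - -364\right) + 1270\right) + N = \left(\left(19 - -364\right) + 1270\right) - 210 = \left(\left(19 + 364\right) + 1270\right) - 210 = \left(383 + 1270\right) - 210 = 1653 - 210 = 1443$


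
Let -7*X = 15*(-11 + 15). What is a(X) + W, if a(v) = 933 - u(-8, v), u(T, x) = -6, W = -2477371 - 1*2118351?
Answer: -4594783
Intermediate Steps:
W = -4595722 (W = -2477371 - 2118351 = -4595722)
X = -60/7 (X = -15*(-11 + 15)/7 = -15*4/7 = -⅐*60 = -60/7 ≈ -8.5714)
a(v) = 939 (a(v) = 933 - 1*(-6) = 933 + 6 = 939)
a(X) + W = 939 - 4595722 = -4594783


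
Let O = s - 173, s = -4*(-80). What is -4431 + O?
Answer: -4284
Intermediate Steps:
s = 320
O = 147 (O = 320 - 173 = 147)
-4431 + O = -4431 + 147 = -4284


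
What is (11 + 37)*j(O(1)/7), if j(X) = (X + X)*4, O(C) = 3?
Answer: 1152/7 ≈ 164.57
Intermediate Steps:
j(X) = 8*X (j(X) = (2*X)*4 = 8*X)
(11 + 37)*j(O(1)/7) = (11 + 37)*(8*(3/7)) = 48*(8*(3*(⅐))) = 48*(8*(3/7)) = 48*(24/7) = 1152/7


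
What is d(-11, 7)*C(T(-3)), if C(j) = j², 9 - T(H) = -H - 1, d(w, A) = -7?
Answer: -343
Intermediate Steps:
T(H) = 10 + H (T(H) = 9 - (-H - 1) = 9 - (-1 - H) = 9 + (1 + H) = 10 + H)
d(-11, 7)*C(T(-3)) = -7*(10 - 3)² = -7*7² = -7*49 = -343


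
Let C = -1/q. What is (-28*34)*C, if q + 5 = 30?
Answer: 952/25 ≈ 38.080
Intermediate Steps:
q = 25 (q = -5 + 30 = 25)
C = -1/25 ≈ -0.040000
(-28*34)*C = -28*34*(-1/25) = -952*(-1/25) = 952/25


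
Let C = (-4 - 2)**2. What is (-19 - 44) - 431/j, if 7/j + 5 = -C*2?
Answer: 4678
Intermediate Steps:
C = 36 (C = (-6)**2 = 36)
j = -1/11 (j = 7/(-5 - 1*36*2) = 7/(-5 - 36*2) = 7/(-5 - 72) = 7/(-77) = 7*(-1/77) = -1/11 ≈ -0.090909)
(-19 - 44) - 431/j = (-19 - 44) - 431/(-1/11) = -63 - 431*(-11) = -63 - 1*(-4741) = -63 + 4741 = 4678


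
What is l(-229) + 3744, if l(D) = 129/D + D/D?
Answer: 857476/229 ≈ 3744.4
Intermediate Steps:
l(D) = 1 + 129/D (l(D) = 129/D + 1 = 1 + 129/D)
l(-229) + 3744 = (129 - 229)/(-229) + 3744 = -1/229*(-100) + 3744 = 100/229 + 3744 = 857476/229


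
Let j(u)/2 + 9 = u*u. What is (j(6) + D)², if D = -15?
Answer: 1521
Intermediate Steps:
j(u) = -18 + 2*u² (j(u) = -18 + 2*(u*u) = -18 + 2*u²)
(j(6) + D)² = ((-18 + 2*6²) - 15)² = ((-18 + 2*36) - 15)² = ((-18 + 72) - 15)² = (54 - 15)² = 39² = 1521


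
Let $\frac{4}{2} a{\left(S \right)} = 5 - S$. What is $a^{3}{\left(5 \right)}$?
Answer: $0$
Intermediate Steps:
$a{\left(S \right)} = \frac{5}{2} - \frac{S}{2}$ ($a{\left(S \right)} = \frac{5 - S}{2} = \frac{5}{2} - \frac{S}{2}$)
$a^{3}{\left(5 \right)} = \left(\frac{5}{2} - \frac{5}{2}\right)^{3} = 0^{3} = 0$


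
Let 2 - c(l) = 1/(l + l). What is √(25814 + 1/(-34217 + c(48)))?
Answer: √278503799486788598/3284641 ≈ 160.67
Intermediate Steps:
c(l) = 2 - 1/(2*l) (c(l) = 2 - 1/(l + l) = 2 - 1/(2*l))
√(25814 + 1/(-34217 + c(48))) = √(25814 + 1/(-34217 + (2 - ½/48))) = √(25814 + 1/(-34217 + (2 - ½*1/48))) = √(25814 + 1/(-34217 + (2 - 1/96))) = √(25814 + 1/(-34217 + 191/96)) = √(25814 + 1/(-3284641/96)) = √(25814 - 96/3284641) = √(84789722678/3284641) = √278503799486788598/3284641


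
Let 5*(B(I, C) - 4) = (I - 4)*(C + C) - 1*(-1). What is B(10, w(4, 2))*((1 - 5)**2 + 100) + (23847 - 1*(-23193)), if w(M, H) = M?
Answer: 243204/5 ≈ 48641.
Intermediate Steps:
B(I, C) = 21/5 + 2*C*(-4 + I)/5 (B(I, C) = 4 + ((I - 4)*(C + C) - 1*(-1))/5 = 4 + ((-4 + I)*(2*C) + 1)/5 = 4 + (2*C*(-4 + I) + 1)/5 = 4 + (1 + 2*C*(-4 + I))/5 = 4 + (1/5 + 2*C*(-4 + I)/5) = 21/5 + 2*C*(-4 + I)/5)
B(10, w(4, 2))*((1 - 5)**2 + 100) + (23847 - 1*(-23193)) = (21/5 - 8/5*4 + (2/5)*4*10)*((1 - 5)**2 + 100) + (23847 - 1*(-23193)) = (21/5 - 32/5 + 16)*((-4)**2 + 100) + (23847 + 23193) = 69*(16 + 100)/5 + 47040 = (69/5)*116 + 47040 = 8004/5 + 47040 = 243204/5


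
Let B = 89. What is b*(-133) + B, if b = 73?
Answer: -9620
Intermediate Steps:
b*(-133) + B = 73*(-133) + 89 = -9709 + 89 = -9620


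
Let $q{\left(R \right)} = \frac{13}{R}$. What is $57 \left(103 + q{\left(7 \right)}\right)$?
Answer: $\frac{41838}{7} \approx 5976.9$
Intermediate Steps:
$57 \left(103 + q{\left(7 \right)}\right) = 57 \left(103 + \frac{13}{7}\right) = 57 \cdot \frac{734}{7} = \frac{41838}{7}$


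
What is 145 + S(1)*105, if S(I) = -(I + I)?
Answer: -65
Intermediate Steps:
S(I) = -2*I
145 + S(1)*105 = 145 - 2*1*105 = 145 - 2*105 = 145 - 210 = -65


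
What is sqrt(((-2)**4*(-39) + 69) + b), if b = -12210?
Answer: I*sqrt(12765) ≈ 112.98*I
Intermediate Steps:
sqrt(((-2)**4*(-39) + 69) + b) = sqrt(((-2)**4*(-39) + 69) - 12210) = sqrt((16*(-39) + 69) - 12210) = sqrt((-624 + 69) - 12210) = sqrt(-555 - 12210) = sqrt(-12765) = I*sqrt(12765)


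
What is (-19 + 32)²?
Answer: 169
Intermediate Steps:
(-19 + 32)² = 13² = 169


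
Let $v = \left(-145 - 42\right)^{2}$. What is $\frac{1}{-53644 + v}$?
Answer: $- \frac{1}{18675} \approx -5.3547 \cdot 10^{-5}$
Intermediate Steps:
$v = 34969$ ($v = \left(-187\right)^{2} = 34969$)
$\frac{1}{-53644 + v} = \frac{1}{-53644 + 34969} = \frac{1}{-18675} = - \frac{1}{18675}$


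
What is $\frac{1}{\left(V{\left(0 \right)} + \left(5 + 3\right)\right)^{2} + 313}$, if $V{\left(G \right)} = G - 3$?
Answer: $\frac{1}{338} \approx 0.0029586$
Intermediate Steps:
$V{\left(G \right)} = -3 + G$
$\frac{1}{\left(V{\left(0 \right)} + \left(5 + 3\right)\right)^{2} + 313} = \frac{1}{\left(\left(-3 + 0\right) + \left(5 + 3\right)\right)^{2} + 313} = \frac{1}{\left(-3 + 8\right)^{2} + 313} = \frac{1}{5^{2} + 313} = \frac{1}{25 + 313} = \frac{1}{338}$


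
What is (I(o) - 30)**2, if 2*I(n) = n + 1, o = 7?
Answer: 676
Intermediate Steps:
I(n) = 1/2 + n/2 (I(n) = (n + 1)/2 = (1 + n)/2 = 1/2 + n/2)
(I(o) - 30)**2 = ((1/2 + (1/2)*7) - 30)**2 = ((1/2 + 7/2) - 30)**2 = (4 - 30)**2 = (-26)**2 = 676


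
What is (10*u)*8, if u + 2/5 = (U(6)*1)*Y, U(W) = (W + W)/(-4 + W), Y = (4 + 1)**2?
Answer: 11968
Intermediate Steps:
Y = 25 (Y = 5**2 = 25)
U(W) = 2*W/(-4 + W) (U(W) = (2*W)/(-4 + W) = 2*W/(-4 + W))
u = 748/5 (u = -2/5 + ((2*6/(-4 + 6))*1)*25 = -2/5 + ((2*6/2)*1)*25 = -2/5 + ((2*6*(1/2))*1)*25 = -2/5 + (6*1)*25 = -2/5 + 6*25 = -2/5 + 150 = 748/5 ≈ 149.60)
(10*u)*8 = (10*(748/5))*8 = 1496*8 = 11968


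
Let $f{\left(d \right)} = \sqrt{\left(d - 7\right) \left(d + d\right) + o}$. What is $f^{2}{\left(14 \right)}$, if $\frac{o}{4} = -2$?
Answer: $188$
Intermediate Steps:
$o = -8$ ($o = 4 \left(-2\right) = -8$)
$f{\left(d \right)} = \sqrt{-8 + 2 d \left(-7 + d\right)}$ ($f{\left(d \right)} = \sqrt{\left(d - 7\right) \left(d + d\right) - 8} = \sqrt{\left(-7 + d\right) 2 d - 8} = \sqrt{2 d \left(-7 + d\right) - 8} = \sqrt{-8 + 2 d \left(-7 + d\right)}$)
$f^{2}{\left(14 \right)} = \left(\sqrt{-8 - 196 + 2 \cdot 14^{2}}\right)^{2} = \left(\sqrt{-8 - 196 + 2 \cdot 196}\right)^{2} = \left(\sqrt{-8 - 196 + 392}\right)^{2} = \left(\sqrt{188}\right)^{2} = \left(2 \sqrt{47}\right)^{2} = 188$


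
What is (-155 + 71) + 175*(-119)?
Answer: -20909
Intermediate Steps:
(-155 + 71) + 175*(-119) = -84 - 20825 = -20909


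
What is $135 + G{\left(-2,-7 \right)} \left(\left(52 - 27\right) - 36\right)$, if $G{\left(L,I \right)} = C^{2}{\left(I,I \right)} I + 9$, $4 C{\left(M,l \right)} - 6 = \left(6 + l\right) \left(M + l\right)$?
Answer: $1961$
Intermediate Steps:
$C{\left(M,l \right)} = \frac{3}{2} + \frac{\left(6 + l\right) \left(M + l\right)}{4}$
$G{\left(L,I \right)} = 9 + I \left(\frac{3}{2} + \frac{I^{2}}{2} + 3 I\right)^{2}$ ($G{\left(L,I \right)} = \left(\frac{3}{2} + \frac{I^{2}}{4} + \frac{3 I}{2} + \frac{3 I}{2} + \frac{I I}{4}\right)^{2} I + 9 = \left(\frac{3}{2} + \frac{I^{2}}{4} + \frac{3 I}{2} + \frac{3 I}{2} + \frac{I^{2}}{4}\right)^{2} I + 9 = \left(\frac{3}{2} + \frac{I^{2}}{2} + 3 I\right)^{2} I + 9 = I \left(\frac{3}{2} + \frac{I^{2}}{2} + 3 I\right)^{2} + 9 = 9 + I \left(\frac{3}{2} + \frac{I^{2}}{2} + 3 I\right)^{2}$)
$135 + G{\left(-2,-7 \right)} \left(\left(52 - 27\right) - 36\right) = 135 + \left(9 + \frac{1}{4} \left(-7\right) \left(3 + \left(-7\right)^{2} + 6 \left(-7\right)\right)^{2}\right) \left(\left(52 - 27\right) - 36\right) = 135 + \left(9 + \frac{1}{4} \left(-7\right) \left(3 + 49 - 42\right)^{2}\right) \left(25 - 36\right) = 135 + \left(9 + \frac{1}{4} \left(-7\right) 10^{2}\right) \left(-11\right) = 135 + \left(9 + \frac{1}{4} \left(-7\right) 100\right) \left(-11\right) = 135 + \left(9 - 175\right) \left(-11\right) = 135 - -1826 = 135 + 1826 = 1961$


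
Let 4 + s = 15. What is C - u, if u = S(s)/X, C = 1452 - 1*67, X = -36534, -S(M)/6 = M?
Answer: 8433254/6089 ≈ 1385.0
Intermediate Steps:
s = 11 (s = -4 + 15 = 11)
S(M) = -6*M
C = 1385 (C = 1452 - 67 = 1385)
u = 11/6089 (u = -6*11/(-36534) = -66*(-1/36534) = 11/6089 ≈ 0.0018065)
C - u = 1385 - 1*11/6089 = 1385 - 11/6089 = 8433254/6089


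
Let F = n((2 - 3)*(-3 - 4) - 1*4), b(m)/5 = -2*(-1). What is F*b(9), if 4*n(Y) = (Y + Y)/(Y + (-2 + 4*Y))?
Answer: 15/13 ≈ 1.1538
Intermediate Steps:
b(m) = 10 (b(m) = 5*(-2*(-1)) = 5*2 = 10)
n(Y) = Y/(2*(-2 + 5*Y)) (n(Y) = ((Y + Y)/(Y + (-2 + 4*Y)))/4 = ((2*Y)/(-2 + 5*Y))/4 = (2*Y/(-2 + 5*Y))/4 = Y/(2*(-2 + 5*Y)))
F = 3/26 (F = ((2 - 3)*(-3 - 4) - 1*4)/(2*(-2 + 5*((2 - 3)*(-3 - 4) - 1*4))) = (-1*(-7) - 4)/(2*(-2 + 5*(-1*(-7) - 4))) = (7 - 4)/(2*(-2 + 5*(7 - 4))) = (½)*3/(-2 + 5*3) = (½)*3/(-2 + 15) = (½)*3/13 = (½)*3*(1/13) = 3/26 ≈ 0.11538)
F*b(9) = (3/26)*10 = 15/13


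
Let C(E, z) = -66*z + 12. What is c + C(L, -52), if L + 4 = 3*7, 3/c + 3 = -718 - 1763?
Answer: 2851631/828 ≈ 3444.0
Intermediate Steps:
c = -1/828 (c = 3/(-3 + (-718 - 1763)) = 3/(-3 - 2481) = 3/(-2484) = 3*(-1/2484) = -1/828 ≈ -0.0012077)
L = 17 (L = -4 + 3*7 = -4 + 21 = 17)
C(E, z) = 12 - 66*z
c + C(L, -52) = -1/828 + (12 - 66*(-52)) = -1/828 + (12 + 3432) = -1/828 + 3444 = 2851631/828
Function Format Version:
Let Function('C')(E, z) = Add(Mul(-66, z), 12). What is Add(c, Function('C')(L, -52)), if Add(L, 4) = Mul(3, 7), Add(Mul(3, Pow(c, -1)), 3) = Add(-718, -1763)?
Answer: Rational(2851631, 828) ≈ 3444.0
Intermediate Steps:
c = Rational(-1, 828) (c = Mul(3, Pow(Add(-3, Add(-718, -1763)), -1)) = Mul(3, Pow(Add(-3, -2481), -1)) = Mul(3, Pow(-2484, -1)) = Mul(3, Rational(-1, 2484)) = Rational(-1, 828) ≈ -0.0012077)
L = 17 (L = Add(-4, Mul(3, 7)) = Add(-4, 21) = 17)
Function('C')(E, z) = Add(12, Mul(-66, z))
Add(c, Function('C')(L, -52)) = Add(Rational(-1, 828), Add(12, Mul(-66, -52))) = Add(Rational(-1, 828), Add(12, 3432)) = Add(Rational(-1, 828), 3444) = Rational(2851631, 828)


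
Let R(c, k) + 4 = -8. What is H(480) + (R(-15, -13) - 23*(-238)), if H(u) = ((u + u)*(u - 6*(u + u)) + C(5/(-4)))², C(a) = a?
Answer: 411083937879417/16 ≈ 2.5693e+13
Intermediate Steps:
R(c, k) = -12 (R(c, k) = -4 - 8 = -12)
H(u) = (-5/4 - 22*u²)² (H(u) = ((u + u)*(u - 6*(u + u)) + 5/(-4))² = ((2*u)*(u - 12*u) + 5*(-¼))² = ((2*u)*(u - 12*u) - 5/4)² = ((2*u)*(-11*u) - 5/4)² = (-22*u² - 5/4)² = (-5/4 - 22*u²)²)
H(480) + (R(-15, -13) - 23*(-238)) = (5 + 88*480²)²/16 + (-12 - 23*(-238)) = (5 + 88*230400)²/16 + (-12 + 5474) = (5 + 20275200)²/16 + 5462 = (1/16)*20275205² + 5462 = (1/16)*411083937792025 + 5462 = 411083937792025/16 + 5462 = 411083937879417/16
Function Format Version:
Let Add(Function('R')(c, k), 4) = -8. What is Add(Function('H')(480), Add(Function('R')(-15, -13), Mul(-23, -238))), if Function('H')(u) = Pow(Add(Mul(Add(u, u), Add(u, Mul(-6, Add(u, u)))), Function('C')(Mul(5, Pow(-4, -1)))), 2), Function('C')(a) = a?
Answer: Rational(411083937879417, 16) ≈ 2.5693e+13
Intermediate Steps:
Function('R')(c, k) = -12 (Function('R')(c, k) = Add(-4, -8) = -12)
Function('H')(u) = Pow(Add(Rational(-5, 4), Mul(-22, Pow(u, 2))), 2) (Function('H')(u) = Pow(Add(Mul(Add(u, u), Add(u, Mul(-6, Add(u, u)))), Mul(5, Pow(-4, -1))), 2) = Pow(Add(Mul(Mul(2, u), Add(u, Mul(-6, Mul(2, u)))), Mul(5, Rational(-1, 4))), 2) = Pow(Add(Mul(Mul(2, u), Add(u, Mul(-12, u))), Rational(-5, 4)), 2) = Pow(Add(Mul(Mul(2, u), Mul(-11, u)), Rational(-5, 4)), 2) = Pow(Add(Mul(-22, Pow(u, 2)), Rational(-5, 4)), 2) = Pow(Add(Rational(-5, 4), Mul(-22, Pow(u, 2))), 2))
Add(Function('H')(480), Add(Function('R')(-15, -13), Mul(-23, -238))) = Add(Mul(Rational(1, 16), Pow(Add(5, Mul(88, Pow(480, 2))), 2)), Add(-12, Mul(-23, -238))) = Add(Mul(Rational(1, 16), Pow(Add(5, Mul(88, 230400)), 2)), Add(-12, 5474)) = Add(Mul(Rational(1, 16), Pow(Add(5, 20275200), 2)), 5462) = Add(Mul(Rational(1, 16), Pow(20275205, 2)), 5462) = Add(Mul(Rational(1, 16), 411083937792025), 5462) = Add(Rational(411083937792025, 16), 5462) = Rational(411083937879417, 16)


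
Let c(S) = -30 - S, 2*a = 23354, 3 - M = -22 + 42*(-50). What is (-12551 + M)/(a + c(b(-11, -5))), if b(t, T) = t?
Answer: -5213/5829 ≈ -0.89432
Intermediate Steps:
M = 2125 (M = 3 - (-22 + 42*(-50)) = 3 - (-22 - 2100) = 3 - 1*(-2122) = 3 + 2122 = 2125)
a = 11677 (a = (½)*23354 = 11677)
(-12551 + M)/(a + c(b(-11, -5))) = (-12551 + 2125)/(11677 + (-30 - 1*(-11))) = -10426/(11677 + (-30 + 11)) = -10426/(11677 - 19) = -10426/11658 = -10426*1/11658 = -5213/5829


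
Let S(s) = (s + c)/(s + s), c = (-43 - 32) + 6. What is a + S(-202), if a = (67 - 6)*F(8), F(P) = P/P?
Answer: 24915/404 ≈ 61.671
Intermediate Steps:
F(P) = 1
c = -69 (c = -75 + 6 = -69)
a = 61 (a = (67 - 6)*1 = 61*1 = 61)
S(s) = (-69 + s)/(2*s) (S(s) = (s - 69)/(s + s) = (-69 + s)/((2*s)) = (-69 + s)*(1/(2*s)) = (-69 + s)/(2*s))
a + S(-202) = 61 + (½)*(-69 - 202)/(-202) = 61 + (½)*(-1/202)*(-271) = 61 + 271/404 = 24915/404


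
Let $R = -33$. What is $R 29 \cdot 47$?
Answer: $-44979$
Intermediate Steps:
$R 29 \cdot 47 = \left(-33\right) 29 \cdot 47 = \left(-957\right) 47 = -44979$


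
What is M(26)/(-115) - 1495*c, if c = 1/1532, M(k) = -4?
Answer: -165797/176180 ≈ -0.94107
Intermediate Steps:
c = 1/1532 ≈ 0.00065274
M(26)/(-115) - 1495*c = -4/(-115) - 1495*1/1532 = -4*(-1/115) - 1495/1532 = 4/115 - 1495/1532 = -165797/176180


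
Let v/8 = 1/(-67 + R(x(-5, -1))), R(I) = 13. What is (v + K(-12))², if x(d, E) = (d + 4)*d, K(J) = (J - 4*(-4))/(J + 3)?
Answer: 256/729 ≈ 0.35117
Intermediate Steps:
K(J) = (16 + J)/(3 + J) (K(J) = (J + 16)/(3 + J) = (16 + J)/(3 + J))
x(d, E) = d*(4 + d) (x(d, E) = (4 + d)*d = d*(4 + d))
v = -4/27 (v = 8/(-67 + 13) = 8/(-54) = 8*(-1/54) = -4/27 ≈ -0.14815)
(v + K(-12))² = (-4/27 + (16 - 12)/(3 - 12))² = (-4/27 + 4/(-9))² = (-4/27 - ⅑*4)² = (-4/27 - 4/9)² = (-16/27)² = 256/729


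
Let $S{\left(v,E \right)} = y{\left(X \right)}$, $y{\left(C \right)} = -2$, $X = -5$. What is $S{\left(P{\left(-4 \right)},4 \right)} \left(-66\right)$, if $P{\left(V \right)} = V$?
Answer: $132$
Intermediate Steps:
$S{\left(v,E \right)} = -2$
$S{\left(P{\left(-4 \right)},4 \right)} \left(-66\right) = \left(-2\right) \left(-66\right) = 132$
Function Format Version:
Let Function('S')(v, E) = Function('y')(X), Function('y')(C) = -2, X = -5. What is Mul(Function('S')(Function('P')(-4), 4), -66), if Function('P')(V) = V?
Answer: 132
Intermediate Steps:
Function('S')(v, E) = -2
Mul(Function('S')(Function('P')(-4), 4), -66) = Mul(-2, -66) = 132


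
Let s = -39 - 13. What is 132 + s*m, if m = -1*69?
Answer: 3720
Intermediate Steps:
s = -52
m = -69
132 + s*m = 132 - 52*(-69) = 132 + 3588 = 3720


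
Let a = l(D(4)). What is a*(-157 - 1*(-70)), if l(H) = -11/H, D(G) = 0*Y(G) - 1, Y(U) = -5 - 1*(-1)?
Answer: -957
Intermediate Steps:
Y(U) = -4 (Y(U) = -5 + 1 = -4)
D(G) = -1 (D(G) = 0*(-4) - 1 = 0 - 1 = -1)
a = 11 (a = -11/(-1) = -11*(-1) = 11)
a*(-157 - 1*(-70)) = 11*(-157 - 1*(-70)) = 11*(-157 + 70) = 11*(-87) = -957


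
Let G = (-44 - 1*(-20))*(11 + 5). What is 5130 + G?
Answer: 4746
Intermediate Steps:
G = -384 (G = (-44 + 20)*16 = -24*16 = -384)
5130 + G = 5130 - 384 = 4746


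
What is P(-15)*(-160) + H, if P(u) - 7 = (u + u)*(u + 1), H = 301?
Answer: -68019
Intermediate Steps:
P(u) = 7 + 2*u*(1 + u) (P(u) = 7 + (u + u)*(u + 1) = 7 + (2*u)*(1 + u) = 7 + 2*u*(1 + u))
P(-15)*(-160) + H = (7 + 2*(-15) + 2*(-15)²)*(-160) + 301 = (7 - 30 + 2*225)*(-160) + 301 = (7 - 30 + 450)*(-160) + 301 = 427*(-160) + 301 = -68320 + 301 = -68019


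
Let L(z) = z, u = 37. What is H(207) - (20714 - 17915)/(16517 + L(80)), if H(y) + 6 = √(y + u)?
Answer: -102381/16597 + 2*√61 ≈ 9.4519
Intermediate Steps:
H(y) = -6 + √(37 + y) (H(y) = -6 + √(y + 37) = -6 + √(37 + y))
H(207) - (20714 - 17915)/(16517 + L(80)) = (-6 + √(37 + 207)) - (20714 - 17915)/(16517 + 80) = (-6 + √244) - 2799/16597 = (-6 + 2*√61) - 2799/16597 = -102381/16597 + 2*√61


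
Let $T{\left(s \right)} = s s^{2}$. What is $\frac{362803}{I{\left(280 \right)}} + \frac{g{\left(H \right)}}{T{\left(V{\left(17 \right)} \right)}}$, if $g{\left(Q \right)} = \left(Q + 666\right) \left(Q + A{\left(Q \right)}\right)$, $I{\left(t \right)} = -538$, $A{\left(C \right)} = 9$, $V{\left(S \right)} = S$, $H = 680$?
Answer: $- \frac{1283513167}{2643194} \approx -485.59$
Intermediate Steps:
$g{\left(Q \right)} = \left(9 + Q\right) \left(666 + Q\right)$ ($g{\left(Q \right)} = \left(Q + 666\right) \left(Q + 9\right) = \left(666 + Q\right) \left(9 + Q\right) = \left(9 + Q\right) \left(666 + Q\right)$)
$T{\left(s \right)} = s^{3}$
$\frac{362803}{I{\left(280 \right)}} + \frac{g{\left(H \right)}}{T{\left(V{\left(17 \right)} \right)}} = \frac{362803}{-538} + \frac{5994 + 680^{2} + 675 \cdot 680}{17^{3}} = 362803 \left(- \frac{1}{538}\right) + \frac{5994 + 462400 + 459000}{4913} = - \frac{362803}{538} + 927394 \cdot \frac{1}{4913} = - \frac{362803}{538} + \frac{927394}{4913} = - \frac{1283513167}{2643194}$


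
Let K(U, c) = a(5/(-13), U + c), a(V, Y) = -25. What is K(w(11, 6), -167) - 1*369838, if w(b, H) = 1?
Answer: -369863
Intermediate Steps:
K(U, c) = -25
K(w(11, 6), -167) - 1*369838 = -25 - 1*369838 = -25 - 369838 = -369863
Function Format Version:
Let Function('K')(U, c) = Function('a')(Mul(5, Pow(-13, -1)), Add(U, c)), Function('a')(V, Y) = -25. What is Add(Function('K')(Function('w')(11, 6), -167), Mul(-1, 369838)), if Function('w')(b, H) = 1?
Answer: -369863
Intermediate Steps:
Function('K')(U, c) = -25
Add(Function('K')(Function('w')(11, 6), -167), Mul(-1, 369838)) = Add(-25, Mul(-1, 369838)) = Add(-25, -369838) = -369863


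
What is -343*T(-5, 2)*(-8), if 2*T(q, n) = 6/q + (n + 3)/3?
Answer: 9604/15 ≈ 640.27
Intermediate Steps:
T(q, n) = ½ + 3/q + n/6 (T(q, n) = (6/q + (n + 3)/3)/2 = (6/q + (3 + n)*(⅓))/2 = (6/q + (1 + n/3))/2 = (1 + 6/q + n/3)/2 = ½ + 3/q + n/6)
-343*T(-5, 2)*(-8) = -343*(⅙)*(18 - 5*(3 + 2))/(-5)*(-8) = -343*(⅙)*(-⅕)*(18 - 5*5)*(-8) = -343*(⅙)*(-⅕)*(18 - 25)*(-8) = -343*(⅙)*(-⅕)*(-7)*(-8) = -2401*(-8)/30 = -343*(-28/15) = 9604/15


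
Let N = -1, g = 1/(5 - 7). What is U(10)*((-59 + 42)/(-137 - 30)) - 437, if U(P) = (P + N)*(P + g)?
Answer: -143051/334 ≈ -428.30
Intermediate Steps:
g = -1/2 (g = 1/(-2) = -1/2 ≈ -0.50000)
U(P) = (-1 + P)*(-1/2 + P) (U(P) = (P - 1)*(P - 1/2) = (-1 + P)*(-1/2 + P))
U(10)*((-59 + 42)/(-137 - 30)) - 437 = (1/2 + 10**2 - 3/2*10)*((-59 + 42)/(-137 - 30)) - 437 = (1/2 + 100 - 15)*(-17/(-167)) - 437 = 171*(-17*(-1/167))/2 - 437 = (171/2)*(17/167) - 437 = 2907/334 - 437 = -143051/334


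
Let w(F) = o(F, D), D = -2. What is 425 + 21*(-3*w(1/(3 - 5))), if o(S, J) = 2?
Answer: 299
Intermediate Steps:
w(F) = 2
425 + 21*(-3*w(1/(3 - 5))) = 425 + 21*(-3*2) = 425 + 21*(-6) = 425 - 126 = 299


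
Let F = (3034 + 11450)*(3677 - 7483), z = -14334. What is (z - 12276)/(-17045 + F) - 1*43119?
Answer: -2377717415121/55143149 ≈ -43119.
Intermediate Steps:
F = -55126104 (F = 14484*(-3806) = -55126104)
(z - 12276)/(-17045 + F) - 1*43119 = (-14334 - 12276)/(-17045 - 55126104) - 1*43119 = -26610/(-55143149) - 43119 = -26610*(-1/55143149) - 43119 = 26610/55143149 - 43119 = -2377717415121/55143149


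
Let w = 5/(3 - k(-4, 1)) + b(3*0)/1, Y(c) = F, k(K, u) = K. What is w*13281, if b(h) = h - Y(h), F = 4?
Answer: -305463/7 ≈ -43638.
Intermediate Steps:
Y(c) = 4
b(h) = -4 + h (b(h) = h - 1*4 = h - 4 = -4 + h)
w = -23/7 (w = 5/(3 - 1*(-4)) + (-4 + 3*0)/1 = 5/(3 + 4) + (-4 + 0)*1 = 5/7 - 4*1 = 5*(⅐) - 4 = 5/7 - 4 = -23/7 ≈ -3.2857)
w*13281 = -23/7*13281 = -305463/7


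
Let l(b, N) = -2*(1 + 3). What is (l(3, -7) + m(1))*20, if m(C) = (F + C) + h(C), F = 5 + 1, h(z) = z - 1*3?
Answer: -60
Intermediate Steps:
h(z) = -3 + z (h(z) = z - 3 = -3 + z)
F = 6
l(b, N) = -8 (l(b, N) = -2*4 = -8)
m(C) = 3 + 2*C (m(C) = (6 + C) + (-3 + C) = 3 + 2*C)
(l(3, -7) + m(1))*20 = (-8 + (3 + 2*1))*20 = (-8 + (3 + 2))*20 = (-8 + 5)*20 = -3*20 = -60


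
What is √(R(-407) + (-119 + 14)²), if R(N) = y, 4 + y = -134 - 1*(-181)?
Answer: 2*√2767 ≈ 105.20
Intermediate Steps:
y = 43 (y = -4 + (-134 - 1*(-181)) = -4 + (-134 + 181) = -4 + 47 = 43)
R(N) = 43
√(R(-407) + (-119 + 14)²) = √(43 + (-119 + 14)²) = √(43 + (-105)²) = √(43 + 11025) = √11068 = 2*√2767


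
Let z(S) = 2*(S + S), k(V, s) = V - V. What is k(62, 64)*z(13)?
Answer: 0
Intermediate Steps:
k(V, s) = 0
z(S) = 4*S (z(S) = 2*(2*S) = 4*S)
k(62, 64)*z(13) = 0*(4*13) = 0*52 = 0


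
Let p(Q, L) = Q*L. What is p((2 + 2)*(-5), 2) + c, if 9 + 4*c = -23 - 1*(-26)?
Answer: -83/2 ≈ -41.500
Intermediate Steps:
p(Q, L) = L*Q
c = -3/2 (c = -9/4 + (-23 - 1*(-26))/4 = -9/4 + (-23 + 26)/4 = -9/4 + (¼)*3 = -9/4 + ¾ = -3/2 ≈ -1.5000)
p((2 + 2)*(-5), 2) + c = 2*((2 + 2)*(-5)) - 3/2 = 2*(4*(-5)) - 3/2 = 2*(-20) - 3/2 = -40 - 3/2 = -83/2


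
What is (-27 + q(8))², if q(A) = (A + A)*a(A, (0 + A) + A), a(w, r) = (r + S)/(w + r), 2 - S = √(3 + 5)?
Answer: 2057/9 + 40*√2 ≈ 285.12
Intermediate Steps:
S = 2 - 2*√2 (S = 2 - √(3 + 5) = 2 - √8 = 2 - 2*√2 ≈ -0.82843)
a(w, r) = (2 + r - 2*√2)/(r + w) (a(w, r) = (r + (2 - 2*√2))/(w + r) = (2 + r - 2*√2)/(r + w))
q(A) = 4/3 - 4*√2/3 + 4*A/3 (q(A) = (A + A)*((2 + ((0 + A) + A) - 2*√2)/(((0 + A) + A) + A)) = (2*A)*((2 + (A + A) - 2*√2)/((A + A) + A)) = (2*A)*((2 + 2*A - 2*√2)/(2*A + A)) = (2*A)*((2 - 2*√2 + 2*A)/((3*A))) = (2*A)*((1/(3*A))*(2 - 2*√2 + 2*A)) = (2*A)*((2 - 2*√2 + 2*A)/(3*A)) = 4/3 - 4*√2/3 + 4*A/3)
(-27 + q(8))² = (-27 + (4/3 - 4*√2/3 + (4/3)*8))² = (-27 + (4/3 - 4*√2/3 + 32/3))² = (-27 + (12 - 4*√2/3))² = (-15 - 4*√2/3)²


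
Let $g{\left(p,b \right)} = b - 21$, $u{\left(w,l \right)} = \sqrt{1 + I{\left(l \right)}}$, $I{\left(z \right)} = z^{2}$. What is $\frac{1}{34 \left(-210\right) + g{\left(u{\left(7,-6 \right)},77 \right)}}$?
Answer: $- \frac{1}{7084} \approx -0.00014116$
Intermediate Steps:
$u{\left(w,l \right)} = \sqrt{1 + l^{2}}$
$g{\left(p,b \right)} = -21 + b$ ($g{\left(p,b \right)} = b - 21 = -21 + b$)
$\frac{1}{34 \left(-210\right) + g{\left(u{\left(7,-6 \right)},77 \right)}} = \frac{1}{34 \left(-210\right) + \left(-21 + 77\right)} = \frac{1}{-7140 + 56} = \frac{1}{-7084} = - \frac{1}{7084}$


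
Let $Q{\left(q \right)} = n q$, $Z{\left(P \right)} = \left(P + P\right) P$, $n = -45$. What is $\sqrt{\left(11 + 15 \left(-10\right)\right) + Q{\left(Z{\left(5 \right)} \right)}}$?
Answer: $i \sqrt{2389} \approx 48.877 i$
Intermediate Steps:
$Z{\left(P \right)} = 2 P^{2}$ ($Z{\left(P \right)} = 2 P P = 2 P^{2}$)
$Q{\left(q \right)} = - 45 q$
$\sqrt{\left(11 + 15 \left(-10\right)\right) + Q{\left(Z{\left(5 \right)} \right)}} = \sqrt{\left(11 + 15 \left(-10\right)\right) - 45 \cdot 2 \cdot 5^{2}} = \sqrt{\left(11 - 150\right) - 45 \cdot 2 \cdot 25} = \sqrt{-139 - 2250} = \sqrt{-2389} = i \sqrt{2389}$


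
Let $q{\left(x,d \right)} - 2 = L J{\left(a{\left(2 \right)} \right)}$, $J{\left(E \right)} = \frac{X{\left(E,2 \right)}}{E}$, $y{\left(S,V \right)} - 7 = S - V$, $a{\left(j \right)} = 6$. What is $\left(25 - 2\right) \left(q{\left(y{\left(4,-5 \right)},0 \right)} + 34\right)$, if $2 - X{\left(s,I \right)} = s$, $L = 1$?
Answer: $\frac{2438}{3} \approx 812.67$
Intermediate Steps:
$X{\left(s,I \right)} = 2 - s$
$y{\left(S,V \right)} = 7 + S - V$ ($y{\left(S,V \right)} = 7 + \left(S - V\right) = 7 + S - V$)
$J{\left(E \right)} = \frac{2 - E}{E}$
$q{\left(x,d \right)} = \frac{4}{3}$ ($q{\left(x,d \right)} = 2 + 1 \frac{2 - 6}{6} = 2 + 1 \cdot \frac{1}{6} \left(-4\right) = 2 + 1 \left(- \frac{2}{3}\right) = 2 - \frac{2}{3} = \frac{4}{3}$)
$\left(25 - 2\right) \left(q{\left(y{\left(4,-5 \right)},0 \right)} + 34\right) = \left(25 - 2\right) \left(\frac{4}{3} + 34\right) = 23 \cdot \frac{106}{3} = \frac{2438}{3}$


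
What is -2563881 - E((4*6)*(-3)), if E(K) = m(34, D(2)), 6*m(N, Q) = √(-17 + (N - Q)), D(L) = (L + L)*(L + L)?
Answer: -15383287/6 ≈ -2.5639e+6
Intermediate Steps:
D(L) = 4*L² (D(L) = (2*L)*(2*L) = 4*L²)
m(N, Q) = √(-17 + N - Q)/6 (m(N, Q) = √(-17 + (N - Q))/6 = √(-17 + N - Q)/6)
E(K) = ⅙ (E(K) = √(-17 + 34 - 4*2²)/6 = √(-17 + 34 - 4*4)/6 = √(-17 + 34 - 1*16)/6 = √(-17 + 34 - 16)/6 = √1/6 = (⅙)*1 = ⅙)
-2563881 - E((4*6)*(-3)) = -2563881 - 1*⅙ = -2563881 - ⅙ = -15383287/6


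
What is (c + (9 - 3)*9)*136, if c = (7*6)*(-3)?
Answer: -9792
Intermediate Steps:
c = -126 (c = 42*(-3) = -126)
(c + (9 - 3)*9)*136 = (-126 + (9 - 3)*9)*136 = (-126 + 6*9)*136 = (-126 + 54)*136 = -72*136 = -9792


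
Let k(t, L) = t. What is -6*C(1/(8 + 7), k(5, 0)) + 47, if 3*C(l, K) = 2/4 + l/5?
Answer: 3448/75 ≈ 45.973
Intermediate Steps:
C(l, K) = ⅙ + l/15 (C(l, K) = (2/4 + l/5)/3 = (2*(¼) + l*(⅕))/3 = (½ + l/5)/3 = ⅙ + l/15)
-6*C(1/(8 + 7), k(5, 0)) + 47 = -6*(⅙ + 1/(15*(8 + 7))) + 47 = -6*(⅙ + (1/15)/15) + 47 = -6*(⅙ + (1/15)*(1/15)) + 47 = -6*(⅙ + 1/225) + 47 = -6*77/450 + 47 = -77/75 + 47 = 3448/75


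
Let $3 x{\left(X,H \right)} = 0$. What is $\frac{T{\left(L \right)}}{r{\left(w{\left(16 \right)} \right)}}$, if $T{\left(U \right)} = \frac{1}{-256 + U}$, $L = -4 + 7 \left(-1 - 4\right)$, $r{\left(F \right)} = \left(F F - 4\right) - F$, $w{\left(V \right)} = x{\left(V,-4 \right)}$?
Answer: $\frac{1}{1180} \approx 0.00084746$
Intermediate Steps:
$x{\left(X,H \right)} = 0$ ($x{\left(X,H \right)} = \frac{1}{3} \cdot 0 = 0$)
$w{\left(V \right)} = 0$
$r{\left(F \right)} = -4 + F^{2} - F$ ($r{\left(F \right)} = \left(F^{2} - 4\right) - F = \left(-4 + F^{2}\right) - F = -4 + F^{2} - F$)
$L = -39$ ($L = -4 + 7 \left(-5\right) = -4 - 35 = -39$)
$\frac{T{\left(L \right)}}{r{\left(w{\left(16 \right)} \right)}} = \frac{1}{\left(-256 - 39\right) \left(-4 + 0^{2} - 0\right)} = \frac{1}{\left(-295\right) \left(-4 + 0 + 0\right)} = - \frac{1}{295 \left(-4\right)} = \left(- \frac{1}{295}\right) \left(- \frac{1}{4}\right) = \frac{1}{1180}$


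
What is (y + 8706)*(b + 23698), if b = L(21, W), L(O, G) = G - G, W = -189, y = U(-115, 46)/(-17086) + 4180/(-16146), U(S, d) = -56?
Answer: 14228626051226984/68967639 ≈ 2.0631e+8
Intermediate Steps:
y = -17628826/68967639 (y = -56/(-17086) + 4180/(-16146) = -56*(-1/17086) + 4180*(-1/16146) = 28/8543 - 2090/8073 = -17628826/68967639 ≈ -0.25561)
L(O, G) = 0
b = 0
(y + 8706)*(b + 23698) = (-17628826/68967639 + 8706)*(0 + 23698) = (600414636308/68967639)*23698 = 14228626051226984/68967639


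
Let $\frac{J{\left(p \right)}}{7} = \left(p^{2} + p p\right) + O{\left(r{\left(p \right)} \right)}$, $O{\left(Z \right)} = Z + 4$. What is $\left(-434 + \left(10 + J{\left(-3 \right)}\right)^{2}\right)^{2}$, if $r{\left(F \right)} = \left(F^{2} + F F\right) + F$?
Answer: $5173493329$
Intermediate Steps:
$r{\left(F \right)} = F + 2 F^{2}$ ($r{\left(F \right)} = \left(F^{2} + F^{2}\right) + F = 2 F^{2} + F = F + 2 F^{2}$)
$O{\left(Z \right)} = 4 + Z$
$J{\left(p \right)} = 28 + 14 p^{2} + 7 p \left(1 + 2 p\right)$ ($J{\left(p \right)} = 7 \left(\left(p^{2} + p p\right) + \left(4 + p \left(1 + 2 p\right)\right)\right) = 7 \left(\left(p^{2} + p^{2}\right) + \left(4 + p \left(1 + 2 p\right)\right)\right) = 7 \left(2 p^{2} + \left(4 + p \left(1 + 2 p\right)\right)\right) = 7 \left(4 + 2 p^{2} + p \left(1 + 2 p\right)\right) = 28 + 14 p^{2} + 7 p \left(1 + 2 p\right)$)
$\left(-434 + \left(10 + J{\left(-3 \right)}\right)^{2}\right)^{2} = \left(-434 + \left(10 + \left(28 + 7 \left(-3\right) + 28 \left(-3\right)^{2}\right)\right)^{2}\right)^{2} = \left(-434 + \left(10 + \left(28 - 21 + 28 \cdot 9\right)\right)^{2}\right)^{2} = \left(-434 + \left(10 + \left(28 - 21 + 252\right)\right)^{2}\right)^{2} = \left(-434 + \left(10 + 259\right)^{2}\right)^{2} = \left(-434 + 269^{2}\right)^{2} = \left(-434 + 72361\right)^{2} = 71927^{2} = 5173493329$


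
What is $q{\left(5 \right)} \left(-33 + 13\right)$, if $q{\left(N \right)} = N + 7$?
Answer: $-240$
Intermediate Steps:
$q{\left(N \right)} = 7 + N$
$q{\left(5 \right)} \left(-33 + 13\right) = \left(7 + 5\right) \left(-33 + 13\right) = 12 \left(-20\right) = -240$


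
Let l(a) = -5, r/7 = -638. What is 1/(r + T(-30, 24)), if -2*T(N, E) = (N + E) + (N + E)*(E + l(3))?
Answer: -1/4406 ≈ -0.00022696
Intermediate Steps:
r = -4466 (r = 7*(-638) = -4466)
T(N, E) = -E/2 - N/2 - (-5 + E)*(E + N)/2 (T(N, E) = -((N + E) + (N + E)*(E - 5))/2 = -((E + N) + (E + N)*(-5 + E))/2 = -((E + N) + (-5 + E)*(E + N))/2 = -(E + N + (-5 + E)*(E + N))/2 = -E/2 - N/2 - (-5 + E)*(E + N)/2)
1/(r + T(-30, 24)) = 1/(-4466 + (2*24 + 2*(-30) - ½*24² - ½*24*(-30))) = 1/(-4466 + (48 - 60 - ½*576 + 360)) = 1/(-4466 + (48 - 60 - 288 + 360)) = 1/(-4466 + 60) = 1/(-4406) = -1/4406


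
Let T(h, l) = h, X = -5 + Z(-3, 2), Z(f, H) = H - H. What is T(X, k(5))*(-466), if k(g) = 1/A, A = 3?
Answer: 2330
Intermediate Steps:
Z(f, H) = 0
k(g) = ⅓ (k(g) = 1/3 = ⅓)
X = -5 (X = -5 + 0 = -5)
T(X, k(5))*(-466) = -5*(-466) = 2330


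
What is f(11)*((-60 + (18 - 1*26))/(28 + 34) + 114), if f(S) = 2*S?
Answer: 77000/31 ≈ 2483.9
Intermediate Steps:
f(11)*((-60 + (18 - 1*26))/(28 + 34) + 114) = (2*11)*((-60 + (18 - 1*26))/(28 + 34) + 114) = 22*((-60 + (18 - 26))/62 + 114) = 22*((-60 - 8)*(1/62) + 114) = 22*(-68*1/62 + 114) = 22*(-34/31 + 114) = 22*(3500/31) = 77000/31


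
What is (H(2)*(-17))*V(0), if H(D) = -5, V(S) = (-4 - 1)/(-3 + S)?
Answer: 425/3 ≈ 141.67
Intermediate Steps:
V(S) = -5/(-3 + S)
(H(2)*(-17))*V(0) = (-5*(-17))*(-5/(-3 + 0)) = 85*(-5/(-3)) = 85*(-5*(-⅓)) = 85*(5/3) = 425/3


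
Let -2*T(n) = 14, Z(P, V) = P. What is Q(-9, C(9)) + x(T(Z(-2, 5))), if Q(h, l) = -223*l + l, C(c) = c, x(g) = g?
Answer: -2005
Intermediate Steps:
T(n) = -7 (T(n) = -½*14 = -7)
Q(h, l) = -222*l
Q(-9, C(9)) + x(T(Z(-2, 5))) = -222*9 - 7 = -1998 - 7 = -2005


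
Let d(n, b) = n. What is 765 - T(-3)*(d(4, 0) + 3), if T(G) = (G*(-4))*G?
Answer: 1017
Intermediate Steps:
T(G) = -4*G² (T(G) = (-4*G)*G = -4*G²)
765 - T(-3)*(d(4, 0) + 3) = 765 - (-4*(-3)²)*(4 + 3) = 765 - (-4*9)*7 = 765 - (-36)*7 = 765 - 1*(-252) = 765 + 252 = 1017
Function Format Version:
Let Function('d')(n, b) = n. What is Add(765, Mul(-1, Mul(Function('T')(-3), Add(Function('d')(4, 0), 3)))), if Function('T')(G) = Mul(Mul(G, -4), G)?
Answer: 1017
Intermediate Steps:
Function('T')(G) = Mul(-4, Pow(G, 2)) (Function('T')(G) = Mul(Mul(-4, G), G) = Mul(-4, Pow(G, 2)))
Add(765, Mul(-1, Mul(Function('T')(-3), Add(Function('d')(4, 0), 3)))) = Add(765, Mul(-1, Mul(Mul(-4, Pow(-3, 2)), Add(4, 3)))) = Add(765, Mul(-1, Mul(Mul(-4, 9), 7))) = Add(765, Mul(-1, Mul(-36, 7))) = Add(765, Mul(-1, -252)) = Add(765, 252) = 1017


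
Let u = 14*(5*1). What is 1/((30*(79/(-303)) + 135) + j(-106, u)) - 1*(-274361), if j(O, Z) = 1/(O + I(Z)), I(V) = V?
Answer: 126842306795/462319 ≈ 2.7436e+5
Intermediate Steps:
u = 70 (u = 14*5 = 70)
j(O, Z) = 1/(O + Z)
1/((30*(79/(-303)) + 135) + j(-106, u)) - 1*(-274361) = 1/((30*(79/(-303)) + 135) + 1/(-106 + 70)) - 1*(-274361) = 1/((30*(79*(-1/303)) + 135) + 1/(-36)) + 274361 = 1/((30*(-79/303) + 135) - 1/36) + 274361 = 1/((-790/101 + 135) - 1/36) + 274361 = 1/(12845/101 - 1/36) + 274361 = 1/(462319/3636) + 274361 = 3636/462319 + 274361 = 126842306795/462319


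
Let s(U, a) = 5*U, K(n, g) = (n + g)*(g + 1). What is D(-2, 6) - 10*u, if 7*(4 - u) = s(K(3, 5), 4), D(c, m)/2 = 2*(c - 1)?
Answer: 2036/7 ≈ 290.86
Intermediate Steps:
D(c, m) = -4 + 4*c (D(c, m) = 2*(2*(c - 1)) = 2*(2*(-1 + c)) = 2*(-2 + 2*c) = -4 + 4*c)
K(n, g) = (1 + g)*(g + n) (K(n, g) = (g + n)*(1 + g) = (1 + g)*(g + n))
u = -212/7 (u = 4 - 5*(5 + 3 + 5² + 5*3)/7 = 4 - 5*(5 + 3 + 25 + 15)/7 = 4 - 5*48/7 = 4 - ⅐*240 = 4 - 240/7 = -212/7 ≈ -30.286)
D(-2, 6) - 10*u = (-4 + 4*(-2)) - 10*(-212/7) = (-4 - 8) + 2120/7 = -12 + 2120/7 = 2036/7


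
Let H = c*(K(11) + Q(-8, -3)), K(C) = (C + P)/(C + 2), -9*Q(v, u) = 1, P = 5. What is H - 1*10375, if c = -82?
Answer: -1224617/117 ≈ -10467.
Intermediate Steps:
Q(v, u) = -⅑ (Q(v, u) = -⅑*1 = -⅑)
K(C) = (5 + C)/(2 + C) (K(C) = (C + 5)/(C + 2) = (5 + C)/(2 + C))
H = -10742/117 (H = -82*((5 + 11)/(2 + 11) - ⅑) = -82*(16/13 - ⅑) = -82*131/117 = -10742/117 ≈ -91.812)
H - 1*10375 = -10742/117 - 1*10375 = -10742/117 - 10375 = -1224617/117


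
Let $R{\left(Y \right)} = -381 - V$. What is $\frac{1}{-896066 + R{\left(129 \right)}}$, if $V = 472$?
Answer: $- \frac{1}{896919} \approx -1.1149 \cdot 10^{-6}$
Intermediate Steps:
$R{\left(Y \right)} = -853$ ($R{\left(Y \right)} = -381 - 472 = -853$)
$\frac{1}{-896066 + R{\left(129 \right)}} = \frac{1}{-896066 - 853} = \frac{1}{-896919} = - \frac{1}{896919}$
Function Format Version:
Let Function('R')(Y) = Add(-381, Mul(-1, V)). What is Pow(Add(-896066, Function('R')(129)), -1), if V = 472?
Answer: Rational(-1, 896919) ≈ -1.1149e-6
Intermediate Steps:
Function('R')(Y) = -853 (Function('R')(Y) = Add(-381, Mul(-1, 472)) = Add(-381, -472) = -853)
Pow(Add(-896066, Function('R')(129)), -1) = Pow(Add(-896066, -853), -1) = Pow(-896919, -1) = Rational(-1, 896919)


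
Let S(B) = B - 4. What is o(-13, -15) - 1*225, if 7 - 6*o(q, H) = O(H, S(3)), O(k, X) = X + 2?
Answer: -224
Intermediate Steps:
S(B) = -4 + B
O(k, X) = 2 + X
o(q, H) = 1 (o(q, H) = 7/6 - (2 + (-4 + 3))/6 = 7/6 - (2 - 1)/6 = 7/6 - 1/6*1 = 7/6 - 1/6 = 1)
o(-13, -15) - 1*225 = 1 - 1*225 = 1 - 225 = -224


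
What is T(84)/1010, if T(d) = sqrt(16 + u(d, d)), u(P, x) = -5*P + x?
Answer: 4*I*sqrt(5)/505 ≈ 0.017711*I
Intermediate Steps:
u(P, x) = x - 5*P
T(d) = sqrt(16 - 4*d) (T(d) = sqrt(16 + (d - 5*d)) = sqrt(16 - 4*d))
T(84)/1010 = (2*sqrt(4 - 1*84))/1010 = (2*sqrt(4 - 84))*(1/1010) = (2*sqrt(-80))*(1/1010) = (2*(4*I*sqrt(5)))*(1/1010) = (8*I*sqrt(5))*(1/1010) = 4*I*sqrt(5)/505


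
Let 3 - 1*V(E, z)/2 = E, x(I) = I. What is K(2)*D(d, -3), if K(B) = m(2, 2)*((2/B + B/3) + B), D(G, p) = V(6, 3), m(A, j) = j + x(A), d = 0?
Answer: -88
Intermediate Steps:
V(E, z) = 6 - 2*E
m(A, j) = A + j (m(A, j) = j + A = A + j)
D(G, p) = -6 (D(G, p) = 6 - 2*6 = 6 - 12 = -6)
K(B) = 8/B + 16*B/3 (K(B) = (2 + 2)*((2/B + B/3) + B) = 4*((2/B + B*(⅓)) + B) = 4*((2/B + B/3) + B) = 4*(2/B + 4*B/3) = 8/B + 16*B/3)
K(2)*D(d, -3) = (8/2 + (16/3)*2)*(-6) = (8*(½) + 32/3)*(-6) = (4 + 32/3)*(-6) = (44/3)*(-6) = -88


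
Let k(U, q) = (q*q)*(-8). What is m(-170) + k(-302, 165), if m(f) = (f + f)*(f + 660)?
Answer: -384400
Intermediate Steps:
m(f) = 2*f*(660 + f) (m(f) = (2*f)*(660 + f) = 2*f*(660 + f))
k(U, q) = -8*q**2 (k(U, q) = q**2*(-8) = -8*q**2)
m(-170) + k(-302, 165) = 2*(-170)*(660 - 170) - 8*165**2 = 2*(-170)*490 - 8*27225 = -166600 - 217800 = -384400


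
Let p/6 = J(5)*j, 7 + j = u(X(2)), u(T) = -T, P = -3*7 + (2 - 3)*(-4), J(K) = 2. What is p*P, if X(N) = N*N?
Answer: 2244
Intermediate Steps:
P = -17 (P = -21 - 1*(-4) = -21 + 4 = -17)
X(N) = N**2
j = -11 (j = -7 - 1*2**2 = -7 - 1*4 = -7 - 4 = -11)
p = -132 (p = 6*(2*(-11)) = 6*(-22) = -132)
p*P = -132*(-17) = 2244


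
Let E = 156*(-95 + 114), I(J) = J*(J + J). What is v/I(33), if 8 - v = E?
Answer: -1478/1089 ≈ -1.3572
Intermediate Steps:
I(J) = 2*J**2 (I(J) = J*(2*J) = 2*J**2)
E = 2964 (E = 156*19 = 2964)
v = -2956 (v = 8 - 1*2964 = 8 - 2964 = -2956)
v/I(33) = -2956/(2*33**2) = -2956/(2*1089) = -2956/2178 = -2956*1/2178 = -1478/1089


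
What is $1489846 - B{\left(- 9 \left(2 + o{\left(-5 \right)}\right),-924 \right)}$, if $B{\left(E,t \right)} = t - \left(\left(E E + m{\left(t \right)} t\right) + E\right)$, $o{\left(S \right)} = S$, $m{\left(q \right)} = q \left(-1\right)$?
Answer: $637750$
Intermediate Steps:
$m{\left(q \right)} = - q$
$B{\left(E,t \right)} = t + t^{2} - E - E^{2}$ ($B{\left(E,t \right)} = t - \left(\left(E E + - t t\right) + E\right) = t - \left(\left(E^{2} - t^{2}\right) + E\right) = t - \left(E + E^{2} - t^{2}\right) = t + t^{2} - E - E^{2}$)
$1489846 - B{\left(- 9 \left(2 + o{\left(-5 \right)}\right),-924 \right)} = 1489846 - \left(-924 + \left(-924\right)^{2} - - 9 \left(2 - 5\right) - \left(- 9 \left(2 - 5\right)\right)^{2}\right) = 1489846 - \left(-924 + 853776 - \left(-9\right) \left(-3\right) - \left(\left(-9\right) \left(-3\right)\right)^{2}\right) = 1489846 - \left(-924 + 853776 - 27 - 27^{2}\right) = 1489846 - \left(-924 + 853776 - 27 - 729\right) = 1489846 - 852096 = 637750$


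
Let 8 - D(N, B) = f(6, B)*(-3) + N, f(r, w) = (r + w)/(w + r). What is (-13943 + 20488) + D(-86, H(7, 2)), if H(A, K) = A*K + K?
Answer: 6642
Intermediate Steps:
H(A, K) = K + A*K
f(r, w) = 1 (f(r, w) = (r + w)/(r + w) = 1)
D(N, B) = 11 - N (D(N, B) = 8 - (1*(-3) + N) = 8 - (-3 + N) = 8 + (3 - N) = 11 - N)
(-13943 + 20488) + D(-86, H(7, 2)) = (-13943 + 20488) + (11 - 1*(-86)) = 6545 + (11 + 86) = 6545 + 97 = 6642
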